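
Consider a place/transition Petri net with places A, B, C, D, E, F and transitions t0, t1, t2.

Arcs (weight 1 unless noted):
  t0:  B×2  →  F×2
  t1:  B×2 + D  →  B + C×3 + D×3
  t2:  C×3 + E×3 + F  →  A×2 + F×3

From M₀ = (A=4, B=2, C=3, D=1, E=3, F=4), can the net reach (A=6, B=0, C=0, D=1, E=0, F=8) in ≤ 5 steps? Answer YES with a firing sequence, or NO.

step 1: fire t0:  (A=4, B=2, C=3, D=1, E=3, F=4) → (A=4, B=0, C=3, D=1, E=3, F=6)
step 2: fire t2:  (A=4, B=0, C=3, D=1, E=3, F=6) → (A=6, B=0, C=0, D=1, E=0, F=8)

YES — reachable via ⟨t0, t2⟩ (2 firings)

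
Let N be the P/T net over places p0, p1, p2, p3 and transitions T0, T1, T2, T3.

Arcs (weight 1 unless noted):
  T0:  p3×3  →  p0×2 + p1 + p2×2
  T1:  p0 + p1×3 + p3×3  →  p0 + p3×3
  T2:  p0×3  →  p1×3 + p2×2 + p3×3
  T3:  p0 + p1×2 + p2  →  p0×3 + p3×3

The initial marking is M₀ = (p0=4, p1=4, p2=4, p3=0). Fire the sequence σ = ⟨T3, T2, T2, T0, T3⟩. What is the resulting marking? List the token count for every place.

step 1: fire T3:  (p0=4, p1=4, p2=4, p3=0) → (p0=6, p1=2, p2=3, p3=3)
step 2: fire T2:  (p0=6, p1=2, p2=3, p3=3) → (p0=3, p1=5, p2=5, p3=6)
step 3: fire T2:  (p0=3, p1=5, p2=5, p3=6) → (p0=0, p1=8, p2=7, p3=9)
step 4: fire T0:  (p0=0, p1=8, p2=7, p3=9) → (p0=2, p1=9, p2=9, p3=6)
step 5: fire T3:  (p0=2, p1=9, p2=9, p3=6) → (p0=4, p1=7, p2=8, p3=9)

(p0=4, p1=7, p2=8, p3=9)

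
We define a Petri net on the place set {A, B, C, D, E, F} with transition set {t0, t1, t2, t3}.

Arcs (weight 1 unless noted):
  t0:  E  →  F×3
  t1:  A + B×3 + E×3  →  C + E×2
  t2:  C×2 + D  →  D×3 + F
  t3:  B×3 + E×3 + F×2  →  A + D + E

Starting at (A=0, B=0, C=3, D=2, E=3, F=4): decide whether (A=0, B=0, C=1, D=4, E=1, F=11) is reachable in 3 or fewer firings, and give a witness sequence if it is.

YES — reachable via ⟨t0, t0, t2⟩ (3 firings)

step 1: fire t0:  (A=0, B=0, C=3, D=2, E=3, F=4) → (A=0, B=0, C=3, D=2, E=2, F=7)
step 2: fire t0:  (A=0, B=0, C=3, D=2, E=2, F=7) → (A=0, B=0, C=3, D=2, E=1, F=10)
step 3: fire t2:  (A=0, B=0, C=3, D=2, E=1, F=10) → (A=0, B=0, C=1, D=4, E=1, F=11)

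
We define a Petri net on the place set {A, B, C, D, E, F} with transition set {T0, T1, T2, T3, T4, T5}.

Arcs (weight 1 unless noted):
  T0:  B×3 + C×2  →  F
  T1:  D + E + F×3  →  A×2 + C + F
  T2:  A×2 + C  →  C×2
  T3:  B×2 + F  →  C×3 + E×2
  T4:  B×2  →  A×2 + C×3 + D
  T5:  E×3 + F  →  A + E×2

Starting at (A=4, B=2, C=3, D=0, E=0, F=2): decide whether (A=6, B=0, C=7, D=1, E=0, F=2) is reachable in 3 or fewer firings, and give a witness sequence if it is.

depth 0: 1 marking
depth 1: 4 markings reached so far
depth 2: 7 markings reached so far
depth 3: 9 markings reached so far
target is not among the 9 markings reachable within 3 steps

NO — not reachable within 3 firings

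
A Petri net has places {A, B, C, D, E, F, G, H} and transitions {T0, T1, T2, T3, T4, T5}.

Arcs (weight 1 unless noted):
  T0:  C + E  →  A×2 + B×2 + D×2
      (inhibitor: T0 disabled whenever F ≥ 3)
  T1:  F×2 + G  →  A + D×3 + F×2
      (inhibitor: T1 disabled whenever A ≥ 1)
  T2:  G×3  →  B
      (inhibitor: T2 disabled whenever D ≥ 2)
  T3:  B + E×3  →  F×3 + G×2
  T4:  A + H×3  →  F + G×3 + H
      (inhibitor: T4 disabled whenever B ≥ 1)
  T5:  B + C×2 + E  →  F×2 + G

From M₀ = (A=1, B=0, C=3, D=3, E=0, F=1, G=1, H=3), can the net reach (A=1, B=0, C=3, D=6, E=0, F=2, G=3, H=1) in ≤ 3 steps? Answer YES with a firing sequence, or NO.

YES — reachable via ⟨T4, T1⟩ (2 firings)

step 1: fire T4:  (A=1, B=0, C=3, D=3, E=0, F=1, G=1, H=3) → (A=0, B=0, C=3, D=3, E=0, F=2, G=4, H=1)
step 2: fire T1:  (A=0, B=0, C=3, D=3, E=0, F=2, G=4, H=1) → (A=1, B=0, C=3, D=6, E=0, F=2, G=3, H=1)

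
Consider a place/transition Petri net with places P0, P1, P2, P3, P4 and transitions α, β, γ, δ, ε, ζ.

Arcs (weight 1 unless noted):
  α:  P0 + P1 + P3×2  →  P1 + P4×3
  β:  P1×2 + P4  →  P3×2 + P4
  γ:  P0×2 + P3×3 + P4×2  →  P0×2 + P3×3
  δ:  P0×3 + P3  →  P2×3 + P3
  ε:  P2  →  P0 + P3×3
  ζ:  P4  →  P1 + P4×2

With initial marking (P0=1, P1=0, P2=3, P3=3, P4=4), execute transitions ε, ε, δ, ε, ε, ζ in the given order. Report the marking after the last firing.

step 1: fire ε:  (P0=1, P1=0, P2=3, P3=3, P4=4) → (P0=2, P1=0, P2=2, P3=6, P4=4)
step 2: fire ε:  (P0=2, P1=0, P2=2, P3=6, P4=4) → (P0=3, P1=0, P2=1, P3=9, P4=4)
step 3: fire δ:  (P0=3, P1=0, P2=1, P3=9, P4=4) → (P0=0, P1=0, P2=4, P3=9, P4=4)
step 4: fire ε:  (P0=0, P1=0, P2=4, P3=9, P4=4) → (P0=1, P1=0, P2=3, P3=12, P4=4)
step 5: fire ε:  (P0=1, P1=0, P2=3, P3=12, P4=4) → (P0=2, P1=0, P2=2, P3=15, P4=4)
step 6: fire ζ:  (P0=2, P1=0, P2=2, P3=15, P4=4) → (P0=2, P1=1, P2=2, P3=15, P4=5)

(P0=2, P1=1, P2=2, P3=15, P4=5)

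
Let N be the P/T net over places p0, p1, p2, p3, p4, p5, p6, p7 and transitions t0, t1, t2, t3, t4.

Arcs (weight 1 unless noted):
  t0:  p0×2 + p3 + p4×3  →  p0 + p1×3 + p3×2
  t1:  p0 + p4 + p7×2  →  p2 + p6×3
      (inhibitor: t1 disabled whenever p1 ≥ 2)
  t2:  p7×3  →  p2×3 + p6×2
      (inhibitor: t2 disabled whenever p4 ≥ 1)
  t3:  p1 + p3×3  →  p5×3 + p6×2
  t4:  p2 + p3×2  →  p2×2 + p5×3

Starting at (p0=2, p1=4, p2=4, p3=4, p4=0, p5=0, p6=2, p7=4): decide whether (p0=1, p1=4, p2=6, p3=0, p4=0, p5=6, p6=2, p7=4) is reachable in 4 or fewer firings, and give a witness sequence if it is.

NO — not reachable within 4 firings

depth 0: 1 marking
depth 1: 4 markings reached so far
depth 2: 7 markings reached so far
depth 3: 8 markings reached so far
depth 4: 8 markings reached so far
(frontier empty at depth 4; search complete)
target is not among the 8 markings reachable within 4 steps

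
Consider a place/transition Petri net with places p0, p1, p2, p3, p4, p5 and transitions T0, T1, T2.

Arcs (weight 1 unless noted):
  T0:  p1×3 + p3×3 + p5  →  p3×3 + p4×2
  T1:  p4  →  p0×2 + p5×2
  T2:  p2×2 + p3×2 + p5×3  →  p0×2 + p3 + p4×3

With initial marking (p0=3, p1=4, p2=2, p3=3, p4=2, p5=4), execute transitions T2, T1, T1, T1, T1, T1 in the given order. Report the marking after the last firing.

(p0=15, p1=4, p2=0, p3=2, p4=0, p5=11)

step 1: fire T2:  (p0=3, p1=4, p2=2, p3=3, p4=2, p5=4) → (p0=5, p1=4, p2=0, p3=2, p4=5, p5=1)
step 2: fire T1:  (p0=5, p1=4, p2=0, p3=2, p4=5, p5=1) → (p0=7, p1=4, p2=0, p3=2, p4=4, p5=3)
step 3: fire T1:  (p0=7, p1=4, p2=0, p3=2, p4=4, p5=3) → (p0=9, p1=4, p2=0, p3=2, p4=3, p5=5)
step 4: fire T1:  (p0=9, p1=4, p2=0, p3=2, p4=3, p5=5) → (p0=11, p1=4, p2=0, p3=2, p4=2, p5=7)
step 5: fire T1:  (p0=11, p1=4, p2=0, p3=2, p4=2, p5=7) → (p0=13, p1=4, p2=0, p3=2, p4=1, p5=9)
step 6: fire T1:  (p0=13, p1=4, p2=0, p3=2, p4=1, p5=9) → (p0=15, p1=4, p2=0, p3=2, p4=0, p5=11)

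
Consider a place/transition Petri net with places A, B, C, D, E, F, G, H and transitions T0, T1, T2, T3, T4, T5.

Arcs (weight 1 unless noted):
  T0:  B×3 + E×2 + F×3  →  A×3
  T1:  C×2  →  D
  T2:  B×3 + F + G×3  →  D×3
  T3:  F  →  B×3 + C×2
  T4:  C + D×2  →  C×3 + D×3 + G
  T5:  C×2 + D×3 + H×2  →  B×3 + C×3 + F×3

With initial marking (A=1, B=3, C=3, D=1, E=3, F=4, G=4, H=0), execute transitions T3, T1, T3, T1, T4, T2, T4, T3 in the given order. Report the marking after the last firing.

step 1: fire T3:  (A=1, B=3, C=3, D=1, E=3, F=4, G=4, H=0) → (A=1, B=6, C=5, D=1, E=3, F=3, G=4, H=0)
step 2: fire T1:  (A=1, B=6, C=5, D=1, E=3, F=3, G=4, H=0) → (A=1, B=6, C=3, D=2, E=3, F=3, G=4, H=0)
step 3: fire T3:  (A=1, B=6, C=3, D=2, E=3, F=3, G=4, H=0) → (A=1, B=9, C=5, D=2, E=3, F=2, G=4, H=0)
step 4: fire T1:  (A=1, B=9, C=5, D=2, E=3, F=2, G=4, H=0) → (A=1, B=9, C=3, D=3, E=3, F=2, G=4, H=0)
step 5: fire T4:  (A=1, B=9, C=3, D=3, E=3, F=2, G=4, H=0) → (A=1, B=9, C=5, D=4, E=3, F=2, G=5, H=0)
step 6: fire T2:  (A=1, B=9, C=5, D=4, E=3, F=2, G=5, H=0) → (A=1, B=6, C=5, D=7, E=3, F=1, G=2, H=0)
step 7: fire T4:  (A=1, B=6, C=5, D=7, E=3, F=1, G=2, H=0) → (A=1, B=6, C=7, D=8, E=3, F=1, G=3, H=0)
step 8: fire T3:  (A=1, B=6, C=7, D=8, E=3, F=1, G=3, H=0) → (A=1, B=9, C=9, D=8, E=3, F=0, G=3, H=0)

(A=1, B=9, C=9, D=8, E=3, F=0, G=3, H=0)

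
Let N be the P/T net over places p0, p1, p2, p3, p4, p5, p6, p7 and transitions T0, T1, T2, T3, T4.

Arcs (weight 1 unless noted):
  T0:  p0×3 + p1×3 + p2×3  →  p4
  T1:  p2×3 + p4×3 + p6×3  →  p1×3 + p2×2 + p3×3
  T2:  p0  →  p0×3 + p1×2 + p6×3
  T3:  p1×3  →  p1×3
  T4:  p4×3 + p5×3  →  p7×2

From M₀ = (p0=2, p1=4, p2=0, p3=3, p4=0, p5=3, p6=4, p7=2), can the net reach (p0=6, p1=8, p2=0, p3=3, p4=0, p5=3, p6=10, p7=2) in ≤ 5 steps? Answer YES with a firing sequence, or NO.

step 1: fire T2:  (p0=2, p1=4, p2=0, p3=3, p4=0, p5=3, p6=4, p7=2) → (p0=4, p1=6, p2=0, p3=3, p4=0, p5=3, p6=7, p7=2)
step 2: fire T2:  (p0=4, p1=6, p2=0, p3=3, p4=0, p5=3, p6=7, p7=2) → (p0=6, p1=8, p2=0, p3=3, p4=0, p5=3, p6=10, p7=2)

YES — reachable via ⟨T2, T2⟩ (2 firings)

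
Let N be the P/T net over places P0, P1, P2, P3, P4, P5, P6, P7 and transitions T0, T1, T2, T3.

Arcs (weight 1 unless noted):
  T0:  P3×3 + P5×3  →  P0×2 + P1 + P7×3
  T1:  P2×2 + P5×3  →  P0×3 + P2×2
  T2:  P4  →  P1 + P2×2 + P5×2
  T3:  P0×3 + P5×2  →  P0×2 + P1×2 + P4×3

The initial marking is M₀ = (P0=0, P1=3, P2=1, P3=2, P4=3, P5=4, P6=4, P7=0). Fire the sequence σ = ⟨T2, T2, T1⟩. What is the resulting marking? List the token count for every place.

(P0=3, P1=5, P2=5, P3=2, P4=1, P5=5, P6=4, P7=0)

step 1: fire T2:  (P0=0, P1=3, P2=1, P3=2, P4=3, P5=4, P6=4, P7=0) → (P0=0, P1=4, P2=3, P3=2, P4=2, P5=6, P6=4, P7=0)
step 2: fire T2:  (P0=0, P1=4, P2=3, P3=2, P4=2, P5=6, P6=4, P7=0) → (P0=0, P1=5, P2=5, P3=2, P4=1, P5=8, P6=4, P7=0)
step 3: fire T1:  (P0=0, P1=5, P2=5, P3=2, P4=1, P5=8, P6=4, P7=0) → (P0=3, P1=5, P2=5, P3=2, P4=1, P5=5, P6=4, P7=0)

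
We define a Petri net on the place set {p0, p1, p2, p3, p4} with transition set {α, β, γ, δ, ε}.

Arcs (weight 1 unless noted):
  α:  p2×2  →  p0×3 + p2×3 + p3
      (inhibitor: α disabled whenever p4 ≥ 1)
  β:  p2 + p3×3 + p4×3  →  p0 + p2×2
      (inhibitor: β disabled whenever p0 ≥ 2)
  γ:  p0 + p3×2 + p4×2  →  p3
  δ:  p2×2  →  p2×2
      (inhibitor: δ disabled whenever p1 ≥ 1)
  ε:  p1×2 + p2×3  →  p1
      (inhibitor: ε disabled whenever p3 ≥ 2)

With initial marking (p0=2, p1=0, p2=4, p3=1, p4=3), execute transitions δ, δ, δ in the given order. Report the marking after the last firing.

(p0=2, p1=0, p2=4, p3=1, p4=3)

step 1: fire δ:  (p0=2, p1=0, p2=4, p3=1, p4=3) → (p0=2, p1=0, p2=4, p3=1, p4=3)
step 2: fire δ:  (p0=2, p1=0, p2=4, p3=1, p4=3) → (p0=2, p1=0, p2=4, p3=1, p4=3)
step 3: fire δ:  (p0=2, p1=0, p2=4, p3=1, p4=3) → (p0=2, p1=0, p2=4, p3=1, p4=3)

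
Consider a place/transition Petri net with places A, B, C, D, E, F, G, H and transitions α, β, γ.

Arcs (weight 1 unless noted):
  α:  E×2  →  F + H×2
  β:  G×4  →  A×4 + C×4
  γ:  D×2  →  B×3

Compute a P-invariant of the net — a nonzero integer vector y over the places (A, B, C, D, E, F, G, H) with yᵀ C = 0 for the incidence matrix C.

y = (A:1, B:0, C:-1, D:0, E:0, F:0, G:0, H:0)

Incidence matrix C (rows=places, cols=transitions):
        α    β    γ
    A   0    4    0
    B   0    0    3
    C   0    4    0
    D   0    0   -2
    E  -2    0    0
    F   1    0    0
    G   0   -4    0
    H   2    0    0

Candidate y = [1, 0, -1, 0, 0, 0, 0, 0]; check y·C column-wise:
  col α: 1·0 + -1·0 + 0·-2 + 0·1 + 0·2 = 0
  col β: 1·4 + -1·4 + 0·-4 = 0
  col γ: 1·0 + 0·3 + -1·0 + 0·-2 = 0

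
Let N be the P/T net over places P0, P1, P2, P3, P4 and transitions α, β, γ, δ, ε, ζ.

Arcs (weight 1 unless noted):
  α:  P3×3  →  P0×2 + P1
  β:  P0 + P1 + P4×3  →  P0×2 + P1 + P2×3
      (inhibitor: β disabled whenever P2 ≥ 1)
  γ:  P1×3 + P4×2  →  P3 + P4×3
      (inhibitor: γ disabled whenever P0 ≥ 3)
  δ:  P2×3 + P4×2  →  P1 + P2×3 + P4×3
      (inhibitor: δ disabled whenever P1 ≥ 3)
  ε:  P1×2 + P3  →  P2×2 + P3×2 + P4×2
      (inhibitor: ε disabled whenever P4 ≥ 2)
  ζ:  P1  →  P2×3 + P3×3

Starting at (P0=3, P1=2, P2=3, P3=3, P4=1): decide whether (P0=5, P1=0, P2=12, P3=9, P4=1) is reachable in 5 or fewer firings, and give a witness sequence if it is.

YES — reachable via ⟨α, ζ, ζ, ζ⟩ (4 firings)

step 1: fire α:  (P0=3, P1=2, P2=3, P3=3, P4=1) → (P0=5, P1=3, P2=3, P3=0, P4=1)
step 2: fire ζ:  (P0=5, P1=3, P2=3, P3=0, P4=1) → (P0=5, P1=2, P2=6, P3=3, P4=1)
step 3: fire ζ:  (P0=5, P1=2, P2=6, P3=3, P4=1) → (P0=5, P1=1, P2=9, P3=6, P4=1)
step 4: fire ζ:  (P0=5, P1=1, P2=9, P3=6, P4=1) → (P0=5, P1=0, P2=12, P3=9, P4=1)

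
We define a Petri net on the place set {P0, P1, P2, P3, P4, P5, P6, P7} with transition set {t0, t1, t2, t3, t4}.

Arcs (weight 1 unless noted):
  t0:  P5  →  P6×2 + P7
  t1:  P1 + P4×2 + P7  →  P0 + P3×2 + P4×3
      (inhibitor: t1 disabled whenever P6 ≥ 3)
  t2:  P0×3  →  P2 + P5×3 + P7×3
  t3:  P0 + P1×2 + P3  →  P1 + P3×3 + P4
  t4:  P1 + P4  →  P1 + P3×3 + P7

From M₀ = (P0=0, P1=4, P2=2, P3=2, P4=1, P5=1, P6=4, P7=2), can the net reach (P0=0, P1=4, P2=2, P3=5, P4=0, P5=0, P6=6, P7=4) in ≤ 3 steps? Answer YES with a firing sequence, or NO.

step 1: fire t0:  (P0=0, P1=4, P2=2, P3=2, P4=1, P5=1, P6=4, P7=2) → (P0=0, P1=4, P2=2, P3=2, P4=1, P5=0, P6=6, P7=3)
step 2: fire t4:  (P0=0, P1=4, P2=2, P3=2, P4=1, P5=0, P6=6, P7=3) → (P0=0, P1=4, P2=2, P3=5, P4=0, P5=0, P6=6, P7=4)

YES — reachable via ⟨t0, t4⟩ (2 firings)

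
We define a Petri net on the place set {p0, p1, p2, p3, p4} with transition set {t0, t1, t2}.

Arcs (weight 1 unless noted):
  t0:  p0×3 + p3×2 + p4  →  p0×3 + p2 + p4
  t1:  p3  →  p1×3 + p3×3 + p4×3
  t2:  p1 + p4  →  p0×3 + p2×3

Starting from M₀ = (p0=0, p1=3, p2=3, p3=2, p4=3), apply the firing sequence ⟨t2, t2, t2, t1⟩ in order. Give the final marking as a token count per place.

step 1: fire t2:  (p0=0, p1=3, p2=3, p3=2, p4=3) → (p0=3, p1=2, p2=6, p3=2, p4=2)
step 2: fire t2:  (p0=3, p1=2, p2=6, p3=2, p4=2) → (p0=6, p1=1, p2=9, p3=2, p4=1)
step 3: fire t2:  (p0=6, p1=1, p2=9, p3=2, p4=1) → (p0=9, p1=0, p2=12, p3=2, p4=0)
step 4: fire t1:  (p0=9, p1=0, p2=12, p3=2, p4=0) → (p0=9, p1=3, p2=12, p3=4, p4=3)

(p0=9, p1=3, p2=12, p3=4, p4=3)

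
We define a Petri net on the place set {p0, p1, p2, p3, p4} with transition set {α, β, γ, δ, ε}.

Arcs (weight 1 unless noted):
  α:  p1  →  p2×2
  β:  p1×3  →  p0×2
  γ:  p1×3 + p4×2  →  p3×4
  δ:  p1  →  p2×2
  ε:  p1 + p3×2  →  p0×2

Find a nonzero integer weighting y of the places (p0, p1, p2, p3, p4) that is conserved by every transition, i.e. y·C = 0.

Incidence matrix C (rows=places, cols=transitions):
        α    β    γ    δ    ε
   p0   0    2    0    0    2
   p1  -1   -3   -3   -1   -1
   p2   2    0    0    2    0
   p3   0    0    4    0   -2
   p4   0    0   -2    0    0

Candidate y = [3, 2, 1, 2, 1]; check y·C column-wise:
  col α: 3·0 + 2·-1 + 1·2 + 2·0 + 1·0 = 0
  col β: 3·2 + 2·-3 + 1·0 + 2·0 + 1·0 = 0
  col γ: 3·0 + 2·-3 + 1·0 + 2·4 + 1·-2 = 0
  col δ: 3·0 + 2·-1 + 1·2 + 2·0 + 1·0 = 0
  col ε: 3·2 + 2·-1 + 1·0 + 2·-2 + 1·0 = 0

y = (p0:3, p1:2, p2:1, p3:2, p4:1)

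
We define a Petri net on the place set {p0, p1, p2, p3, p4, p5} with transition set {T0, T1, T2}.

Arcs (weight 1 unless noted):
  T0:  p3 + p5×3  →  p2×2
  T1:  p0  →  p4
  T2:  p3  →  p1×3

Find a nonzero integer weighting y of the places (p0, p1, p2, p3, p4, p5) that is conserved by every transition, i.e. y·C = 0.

Incidence matrix C (rows=places, cols=transitions):
       T0   T1   T2
   p0   0   -1    0
   p1   0    0    3
   p2   2    0    0
   p3  -1    0   -1
   p4   0    1    0
   p5  -3    0    0

Candidate y = [0, 2, 3, 6, 0, 0]; check y·C column-wise:
  col T0: 2·0 + 3·2 + 6·-1 + 0·-3 = 0
  col T1: 0·-1 + 2·0 + 3·0 + 6·0 + 0·1 = 0
  col T2: 2·3 + 3·0 + 6·-1 = 0

y = (p0:0, p1:2, p2:3, p3:6, p4:0, p5:0)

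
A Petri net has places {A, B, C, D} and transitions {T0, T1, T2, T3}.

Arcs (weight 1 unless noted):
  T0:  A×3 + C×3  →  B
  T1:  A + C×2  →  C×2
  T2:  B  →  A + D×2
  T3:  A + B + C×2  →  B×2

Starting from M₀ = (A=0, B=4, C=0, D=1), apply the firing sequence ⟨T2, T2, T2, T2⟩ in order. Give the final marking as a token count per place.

(A=4, B=0, C=0, D=9)

step 1: fire T2:  (A=0, B=4, C=0, D=1) → (A=1, B=3, C=0, D=3)
step 2: fire T2:  (A=1, B=3, C=0, D=3) → (A=2, B=2, C=0, D=5)
step 3: fire T2:  (A=2, B=2, C=0, D=5) → (A=3, B=1, C=0, D=7)
step 4: fire T2:  (A=3, B=1, C=0, D=7) → (A=4, B=0, C=0, D=9)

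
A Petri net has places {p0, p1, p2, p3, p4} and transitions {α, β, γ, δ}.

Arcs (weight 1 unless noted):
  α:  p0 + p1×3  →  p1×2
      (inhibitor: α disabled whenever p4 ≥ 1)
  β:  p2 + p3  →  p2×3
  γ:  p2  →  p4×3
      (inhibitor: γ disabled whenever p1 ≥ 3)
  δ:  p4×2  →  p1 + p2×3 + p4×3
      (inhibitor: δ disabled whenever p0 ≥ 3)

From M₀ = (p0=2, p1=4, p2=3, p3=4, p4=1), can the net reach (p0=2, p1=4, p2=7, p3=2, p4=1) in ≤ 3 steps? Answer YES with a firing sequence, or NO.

step 1: fire β:  (p0=2, p1=4, p2=3, p3=4, p4=1) → (p0=2, p1=4, p2=5, p3=3, p4=1)
step 2: fire β:  (p0=2, p1=4, p2=5, p3=3, p4=1) → (p0=2, p1=4, p2=7, p3=2, p4=1)

YES — reachable via ⟨β, β⟩ (2 firings)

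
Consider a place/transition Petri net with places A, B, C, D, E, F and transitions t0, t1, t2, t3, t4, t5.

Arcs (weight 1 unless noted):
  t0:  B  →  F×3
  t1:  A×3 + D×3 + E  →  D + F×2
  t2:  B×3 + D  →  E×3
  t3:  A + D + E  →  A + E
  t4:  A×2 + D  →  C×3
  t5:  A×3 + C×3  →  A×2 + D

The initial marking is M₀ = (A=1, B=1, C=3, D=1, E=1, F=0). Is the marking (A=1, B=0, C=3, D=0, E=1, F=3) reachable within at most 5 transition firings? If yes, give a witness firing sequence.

YES — reachable via ⟨t0, t3⟩ (2 firings)

step 1: fire t0:  (A=1, B=1, C=3, D=1, E=1, F=0) → (A=1, B=0, C=3, D=1, E=1, F=3)
step 2: fire t3:  (A=1, B=0, C=3, D=1, E=1, F=3) → (A=1, B=0, C=3, D=0, E=1, F=3)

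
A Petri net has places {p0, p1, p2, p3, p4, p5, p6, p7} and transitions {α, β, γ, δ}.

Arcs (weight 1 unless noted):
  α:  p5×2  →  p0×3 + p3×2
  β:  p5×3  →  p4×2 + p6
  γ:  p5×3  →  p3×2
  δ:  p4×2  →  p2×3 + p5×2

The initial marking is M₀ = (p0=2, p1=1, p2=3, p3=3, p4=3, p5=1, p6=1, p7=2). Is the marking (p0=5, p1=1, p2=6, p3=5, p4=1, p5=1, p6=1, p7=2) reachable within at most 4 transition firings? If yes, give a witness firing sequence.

step 1: fire δ:  (p0=2, p1=1, p2=3, p3=3, p4=3, p5=1, p6=1, p7=2) → (p0=2, p1=1, p2=6, p3=3, p4=1, p5=3, p6=1, p7=2)
step 2: fire α:  (p0=2, p1=1, p2=6, p3=3, p4=1, p5=3, p6=1, p7=2) → (p0=5, p1=1, p2=6, p3=5, p4=1, p5=1, p6=1, p7=2)

YES — reachable via ⟨δ, α⟩ (2 firings)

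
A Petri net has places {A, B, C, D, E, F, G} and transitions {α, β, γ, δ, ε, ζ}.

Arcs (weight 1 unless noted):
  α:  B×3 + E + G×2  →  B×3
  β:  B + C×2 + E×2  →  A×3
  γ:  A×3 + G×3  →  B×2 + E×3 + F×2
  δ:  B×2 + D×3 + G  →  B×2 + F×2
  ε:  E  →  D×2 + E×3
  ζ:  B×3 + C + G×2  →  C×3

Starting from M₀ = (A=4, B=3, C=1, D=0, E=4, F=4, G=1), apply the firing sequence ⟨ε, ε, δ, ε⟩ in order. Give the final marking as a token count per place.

step 1: fire ε:  (A=4, B=3, C=1, D=0, E=4, F=4, G=1) → (A=4, B=3, C=1, D=2, E=6, F=4, G=1)
step 2: fire ε:  (A=4, B=3, C=1, D=2, E=6, F=4, G=1) → (A=4, B=3, C=1, D=4, E=8, F=4, G=1)
step 3: fire δ:  (A=4, B=3, C=1, D=4, E=8, F=4, G=1) → (A=4, B=3, C=1, D=1, E=8, F=6, G=0)
step 4: fire ε:  (A=4, B=3, C=1, D=1, E=8, F=6, G=0) → (A=4, B=3, C=1, D=3, E=10, F=6, G=0)

(A=4, B=3, C=1, D=3, E=10, F=6, G=0)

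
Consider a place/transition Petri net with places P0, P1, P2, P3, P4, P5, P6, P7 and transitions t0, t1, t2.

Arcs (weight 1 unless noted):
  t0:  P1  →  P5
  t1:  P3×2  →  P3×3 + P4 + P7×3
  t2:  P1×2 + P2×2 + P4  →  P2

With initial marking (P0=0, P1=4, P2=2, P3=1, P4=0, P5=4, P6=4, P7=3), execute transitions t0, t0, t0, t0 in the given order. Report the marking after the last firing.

step 1: fire t0:  (P0=0, P1=4, P2=2, P3=1, P4=0, P5=4, P6=4, P7=3) → (P0=0, P1=3, P2=2, P3=1, P4=0, P5=5, P6=4, P7=3)
step 2: fire t0:  (P0=0, P1=3, P2=2, P3=1, P4=0, P5=5, P6=4, P7=3) → (P0=0, P1=2, P2=2, P3=1, P4=0, P5=6, P6=4, P7=3)
step 3: fire t0:  (P0=0, P1=2, P2=2, P3=1, P4=0, P5=6, P6=4, P7=3) → (P0=0, P1=1, P2=2, P3=1, P4=0, P5=7, P6=4, P7=3)
step 4: fire t0:  (P0=0, P1=1, P2=2, P3=1, P4=0, P5=7, P6=4, P7=3) → (P0=0, P1=0, P2=2, P3=1, P4=0, P5=8, P6=4, P7=3)

(P0=0, P1=0, P2=2, P3=1, P4=0, P5=8, P6=4, P7=3)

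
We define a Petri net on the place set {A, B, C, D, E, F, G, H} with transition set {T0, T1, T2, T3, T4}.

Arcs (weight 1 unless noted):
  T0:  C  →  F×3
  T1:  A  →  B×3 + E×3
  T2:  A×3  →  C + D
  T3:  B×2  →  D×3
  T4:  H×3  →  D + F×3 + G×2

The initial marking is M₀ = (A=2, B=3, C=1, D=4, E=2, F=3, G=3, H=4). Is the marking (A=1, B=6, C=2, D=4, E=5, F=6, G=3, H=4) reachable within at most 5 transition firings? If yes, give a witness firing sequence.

depth 0: 1 marking
depth 1: 5 markings reached so far
depth 2: 12 markings reached so far
depth 3: 20 markings reached so far
depth 4: 28 markings reached so far
depth 5: 35 markings reached so far
target is not among the 35 markings reachable within 5 steps

NO — not reachable within 5 firings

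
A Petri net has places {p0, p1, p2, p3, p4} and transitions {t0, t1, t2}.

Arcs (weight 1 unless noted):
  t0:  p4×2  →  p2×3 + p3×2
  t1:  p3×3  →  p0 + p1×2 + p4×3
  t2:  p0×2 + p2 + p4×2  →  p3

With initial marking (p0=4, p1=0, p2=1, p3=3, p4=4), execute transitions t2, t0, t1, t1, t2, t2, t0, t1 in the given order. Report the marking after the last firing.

step 1: fire t2:  (p0=4, p1=0, p2=1, p3=3, p4=4) → (p0=2, p1=0, p2=0, p3=4, p4=2)
step 2: fire t0:  (p0=2, p1=0, p2=0, p3=4, p4=2) → (p0=2, p1=0, p2=3, p3=6, p4=0)
step 3: fire t1:  (p0=2, p1=0, p2=3, p3=6, p4=0) → (p0=3, p1=2, p2=3, p3=3, p4=3)
step 4: fire t1:  (p0=3, p1=2, p2=3, p3=3, p4=3) → (p0=4, p1=4, p2=3, p3=0, p4=6)
step 5: fire t2:  (p0=4, p1=4, p2=3, p3=0, p4=6) → (p0=2, p1=4, p2=2, p3=1, p4=4)
step 6: fire t2:  (p0=2, p1=4, p2=2, p3=1, p4=4) → (p0=0, p1=4, p2=1, p3=2, p4=2)
step 7: fire t0:  (p0=0, p1=4, p2=1, p3=2, p4=2) → (p0=0, p1=4, p2=4, p3=4, p4=0)
step 8: fire t1:  (p0=0, p1=4, p2=4, p3=4, p4=0) → (p0=1, p1=6, p2=4, p3=1, p4=3)

(p0=1, p1=6, p2=4, p3=1, p4=3)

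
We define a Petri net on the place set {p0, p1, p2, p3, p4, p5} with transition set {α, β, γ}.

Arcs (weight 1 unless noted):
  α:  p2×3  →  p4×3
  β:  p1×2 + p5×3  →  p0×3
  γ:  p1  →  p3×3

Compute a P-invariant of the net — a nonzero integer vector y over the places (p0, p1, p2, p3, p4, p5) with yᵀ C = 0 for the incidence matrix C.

Incidence matrix C (rows=places, cols=transitions):
        α    β    γ
   p0   0    3    0
   p1   0   -2   -1
   p2  -3    0    0
   p3   0    0    3
   p4   3    0    0
   p5   0   -3    0

Candidate y = [2, 3, 0, 1, 0, 0]; check y·C column-wise:
  col α: 2·0 + 3·0 + 0·-3 + 1·0 + 0·3 = 0
  col β: 2·3 + 3·-2 + 1·0 + 0·-3 = 0
  col γ: 2·0 + 3·-1 + 1·3 = 0

y = (p0:2, p1:3, p2:0, p3:1, p4:0, p5:0)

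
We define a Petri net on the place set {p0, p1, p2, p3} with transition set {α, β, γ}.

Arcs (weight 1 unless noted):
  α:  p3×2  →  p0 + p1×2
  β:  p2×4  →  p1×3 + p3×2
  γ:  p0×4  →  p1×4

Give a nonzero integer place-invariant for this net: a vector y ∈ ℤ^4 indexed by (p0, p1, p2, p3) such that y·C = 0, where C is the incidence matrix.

y = (p0:2, p1:2, p2:3, p3:3)

Incidence matrix C (rows=places, cols=transitions):
        α    β    γ
   p0   1    0   -4
   p1   2    3    4
   p2   0   -4    0
   p3  -2    2    0

Candidate y = [2, 2, 3, 3]; check y·C column-wise:
  col α: 2·1 + 2·2 + 3·0 + 3·-2 = 0
  col β: 2·0 + 2·3 + 3·-4 + 3·2 = 0
  col γ: 2·-4 + 2·4 + 3·0 + 3·0 = 0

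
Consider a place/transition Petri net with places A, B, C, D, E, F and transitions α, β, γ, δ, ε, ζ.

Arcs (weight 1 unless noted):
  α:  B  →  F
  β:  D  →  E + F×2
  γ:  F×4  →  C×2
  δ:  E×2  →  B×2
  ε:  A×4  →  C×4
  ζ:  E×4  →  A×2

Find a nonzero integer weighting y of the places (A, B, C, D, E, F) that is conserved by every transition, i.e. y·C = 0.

y = (A:2, B:1, C:2, D:3, E:1, F:1)

Incidence matrix C (rows=places, cols=transitions):
        α    β    γ    δ    ε    ζ
    A   0    0    0    0   -4    2
    B  -1    0    0    2    0    0
    C   0    0    2    0    4    0
    D   0   -1    0    0    0    0
    E   0    1    0   -2    0   -4
    F   1    2   -4    0    0    0

Candidate y = [2, 1, 2, 3, 1, 1]; check y·C column-wise:
  col α: 2·0 + 1·-1 + 2·0 + 3·0 + 1·0 + 1·1 = 0
  col β: 2·0 + 1·0 + 2·0 + 3·-1 + 1·1 + 1·2 = 0
  col γ: 2·0 + 1·0 + 2·2 + 3·0 + 1·0 + 1·-4 = 0
  col δ: 2·0 + 1·2 + 2·0 + 3·0 + 1·-2 + 1·0 = 0
  col ε: 2·-4 + 1·0 + 2·4 + 3·0 + 1·0 + 1·0 = 0
  col ζ: 2·2 + 1·0 + 2·0 + 3·0 + 1·-4 + 1·0 = 0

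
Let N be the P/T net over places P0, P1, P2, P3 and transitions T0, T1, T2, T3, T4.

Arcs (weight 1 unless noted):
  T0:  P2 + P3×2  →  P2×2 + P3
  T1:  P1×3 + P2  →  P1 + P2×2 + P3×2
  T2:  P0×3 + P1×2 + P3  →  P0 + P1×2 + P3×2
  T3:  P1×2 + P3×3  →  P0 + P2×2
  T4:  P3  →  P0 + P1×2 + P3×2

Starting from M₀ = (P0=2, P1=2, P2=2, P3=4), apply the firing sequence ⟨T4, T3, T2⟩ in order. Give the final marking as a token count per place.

(P0=2, P1=2, P2=4, P3=3)

step 1: fire T4:  (P0=2, P1=2, P2=2, P3=4) → (P0=3, P1=4, P2=2, P3=5)
step 2: fire T3:  (P0=3, P1=4, P2=2, P3=5) → (P0=4, P1=2, P2=4, P3=2)
step 3: fire T2:  (P0=4, P1=2, P2=4, P3=2) → (P0=2, P1=2, P2=4, P3=3)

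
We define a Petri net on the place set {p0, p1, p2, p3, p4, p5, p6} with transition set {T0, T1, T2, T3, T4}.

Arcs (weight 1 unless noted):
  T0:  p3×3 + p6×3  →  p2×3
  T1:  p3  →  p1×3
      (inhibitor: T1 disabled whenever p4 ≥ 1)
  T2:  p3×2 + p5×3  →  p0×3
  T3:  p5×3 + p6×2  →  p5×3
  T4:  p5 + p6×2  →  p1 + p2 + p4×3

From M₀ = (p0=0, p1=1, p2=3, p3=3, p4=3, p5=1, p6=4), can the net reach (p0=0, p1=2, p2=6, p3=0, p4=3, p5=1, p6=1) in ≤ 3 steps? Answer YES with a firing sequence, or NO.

depth 0: 1 marking
depth 1: 3 markings reached so far
depth 2: 3 markings reached so far
(frontier empty at depth 2; search complete)
target is not among the 3 markings reachable within 3 steps

NO — not reachable within 3 firings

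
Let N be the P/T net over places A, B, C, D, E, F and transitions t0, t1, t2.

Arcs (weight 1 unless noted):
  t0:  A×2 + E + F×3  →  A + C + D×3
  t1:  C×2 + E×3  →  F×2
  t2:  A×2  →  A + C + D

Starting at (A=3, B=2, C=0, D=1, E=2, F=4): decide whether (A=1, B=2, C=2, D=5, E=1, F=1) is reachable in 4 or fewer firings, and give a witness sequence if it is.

YES — reachable via ⟨t0, t2⟩ (2 firings)

step 1: fire t0:  (A=3, B=2, C=0, D=1, E=2, F=4) → (A=2, B=2, C=1, D=4, E=1, F=1)
step 2: fire t2:  (A=2, B=2, C=1, D=4, E=1, F=1) → (A=1, B=2, C=2, D=5, E=1, F=1)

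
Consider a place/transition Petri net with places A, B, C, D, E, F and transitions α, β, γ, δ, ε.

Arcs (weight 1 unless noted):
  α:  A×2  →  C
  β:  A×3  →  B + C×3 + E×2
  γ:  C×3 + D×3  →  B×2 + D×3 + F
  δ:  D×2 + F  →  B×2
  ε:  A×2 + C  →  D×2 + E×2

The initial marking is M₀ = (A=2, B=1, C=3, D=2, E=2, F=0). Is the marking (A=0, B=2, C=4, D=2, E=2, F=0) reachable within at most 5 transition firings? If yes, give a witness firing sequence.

NO — not reachable within 5 firings

depth 0: 1 marking
depth 1: 3 markings reached so far
depth 2: 3 markings reached so far
(frontier empty at depth 2; search complete)
target is not among the 3 markings reachable within 5 steps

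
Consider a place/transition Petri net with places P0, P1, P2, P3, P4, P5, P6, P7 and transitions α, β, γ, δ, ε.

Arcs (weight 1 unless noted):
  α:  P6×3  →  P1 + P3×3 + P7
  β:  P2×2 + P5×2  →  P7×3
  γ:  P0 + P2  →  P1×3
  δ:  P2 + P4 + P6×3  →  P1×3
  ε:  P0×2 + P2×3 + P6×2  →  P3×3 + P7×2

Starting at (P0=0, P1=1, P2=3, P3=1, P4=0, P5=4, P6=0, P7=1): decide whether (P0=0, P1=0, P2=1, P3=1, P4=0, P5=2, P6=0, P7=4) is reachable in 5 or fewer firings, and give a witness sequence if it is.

depth 0: 1 marking
depth 1: 2 markings reached so far
depth 2: 2 markings reached so far
(frontier empty at depth 2; search complete)
target is not among the 2 markings reachable within 5 steps

NO — not reachable within 5 firings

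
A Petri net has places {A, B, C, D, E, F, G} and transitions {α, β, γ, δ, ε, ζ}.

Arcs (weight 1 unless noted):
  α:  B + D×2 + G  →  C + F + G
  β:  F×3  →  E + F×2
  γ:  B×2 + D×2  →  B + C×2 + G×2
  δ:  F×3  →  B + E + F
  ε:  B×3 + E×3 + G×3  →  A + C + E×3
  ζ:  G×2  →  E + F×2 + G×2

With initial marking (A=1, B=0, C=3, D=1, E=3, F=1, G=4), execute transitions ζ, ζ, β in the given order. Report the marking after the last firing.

step 1: fire ζ:  (A=1, B=0, C=3, D=1, E=3, F=1, G=4) → (A=1, B=0, C=3, D=1, E=4, F=3, G=4)
step 2: fire ζ:  (A=1, B=0, C=3, D=1, E=4, F=3, G=4) → (A=1, B=0, C=3, D=1, E=5, F=5, G=4)
step 3: fire β:  (A=1, B=0, C=3, D=1, E=5, F=5, G=4) → (A=1, B=0, C=3, D=1, E=6, F=4, G=4)

(A=1, B=0, C=3, D=1, E=6, F=4, G=4)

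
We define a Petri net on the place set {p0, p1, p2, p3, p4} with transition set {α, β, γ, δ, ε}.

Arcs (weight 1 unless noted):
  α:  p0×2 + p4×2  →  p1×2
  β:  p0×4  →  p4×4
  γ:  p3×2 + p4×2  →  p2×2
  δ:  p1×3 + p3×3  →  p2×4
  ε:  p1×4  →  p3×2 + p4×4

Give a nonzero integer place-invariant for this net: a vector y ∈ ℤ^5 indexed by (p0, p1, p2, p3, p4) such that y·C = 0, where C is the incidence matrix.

y = (p0:1, p1:2, p2:3, p3:2, p4:1)

Incidence matrix C (rows=places, cols=transitions):
        α    β    γ    δ    ε
   p0  -2   -4    0    0    0
   p1   2    0    0   -3   -4
   p2   0    0    2    4    0
   p3   0    0   -2   -3    2
   p4  -2    4   -2    0    4

Candidate y = [1, 2, 3, 2, 1]; check y·C column-wise:
  col α: 1·-2 + 2·2 + 3·0 + 2·0 + 1·-2 = 0
  col β: 1·-4 + 2·0 + 3·0 + 2·0 + 1·4 = 0
  col γ: 1·0 + 2·0 + 3·2 + 2·-2 + 1·-2 = 0
  col δ: 1·0 + 2·-3 + 3·4 + 2·-3 + 1·0 = 0
  col ε: 1·0 + 2·-4 + 3·0 + 2·2 + 1·4 = 0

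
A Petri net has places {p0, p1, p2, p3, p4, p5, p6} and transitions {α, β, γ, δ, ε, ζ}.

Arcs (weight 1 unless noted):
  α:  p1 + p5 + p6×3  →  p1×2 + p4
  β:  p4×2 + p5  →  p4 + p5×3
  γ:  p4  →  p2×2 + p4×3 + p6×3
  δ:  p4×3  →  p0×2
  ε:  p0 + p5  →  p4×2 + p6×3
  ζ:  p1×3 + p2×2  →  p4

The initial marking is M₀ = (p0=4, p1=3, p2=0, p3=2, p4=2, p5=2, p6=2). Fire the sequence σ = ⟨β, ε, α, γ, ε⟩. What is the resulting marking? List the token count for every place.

(p0=2, p1=4, p2=2, p3=2, p4=8, p5=1, p6=8)

step 1: fire β:  (p0=4, p1=3, p2=0, p3=2, p4=2, p5=2, p6=2) → (p0=4, p1=3, p2=0, p3=2, p4=1, p5=4, p6=2)
step 2: fire ε:  (p0=4, p1=3, p2=0, p3=2, p4=1, p5=4, p6=2) → (p0=3, p1=3, p2=0, p3=2, p4=3, p5=3, p6=5)
step 3: fire α:  (p0=3, p1=3, p2=0, p3=2, p4=3, p5=3, p6=5) → (p0=3, p1=4, p2=0, p3=2, p4=4, p5=2, p6=2)
step 4: fire γ:  (p0=3, p1=4, p2=0, p3=2, p4=4, p5=2, p6=2) → (p0=3, p1=4, p2=2, p3=2, p4=6, p5=2, p6=5)
step 5: fire ε:  (p0=3, p1=4, p2=2, p3=2, p4=6, p5=2, p6=5) → (p0=2, p1=4, p2=2, p3=2, p4=8, p5=1, p6=8)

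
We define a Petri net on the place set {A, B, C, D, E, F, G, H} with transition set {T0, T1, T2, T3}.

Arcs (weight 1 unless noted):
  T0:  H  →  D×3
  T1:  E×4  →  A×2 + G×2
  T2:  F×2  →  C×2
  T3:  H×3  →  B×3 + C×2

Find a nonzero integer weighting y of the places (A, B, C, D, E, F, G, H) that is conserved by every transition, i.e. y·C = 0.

Incidence matrix C (rows=places, cols=transitions):
       T0   T1   T2   T3
    A   0    2    0    0
    B   0    0    0    3
    C   0    0    2    2
    D   3    0    0    0
    E   0   -4    0    0
    F   0    0   -2    0
    G   0    2    0    0
    H  -1    0    0   -3

Candidate y = [2, 0, 0, 0, 1, 0, 0, 0]; check y·C column-wise:
  col T0: 2·0 + 0·3 + 1·0 + 0·-1 = 0
  col T1: 2·2 + 1·-4 + 0·2 = 0
  col T2: 2·0 + 0·2 + 1·0 + 0·-2 = 0
  col T3: 2·0 + 0·3 + 0·2 + 1·0 + 0·-3 = 0

y = (A:2, B:0, C:0, D:0, E:1, F:0, G:0, H:0)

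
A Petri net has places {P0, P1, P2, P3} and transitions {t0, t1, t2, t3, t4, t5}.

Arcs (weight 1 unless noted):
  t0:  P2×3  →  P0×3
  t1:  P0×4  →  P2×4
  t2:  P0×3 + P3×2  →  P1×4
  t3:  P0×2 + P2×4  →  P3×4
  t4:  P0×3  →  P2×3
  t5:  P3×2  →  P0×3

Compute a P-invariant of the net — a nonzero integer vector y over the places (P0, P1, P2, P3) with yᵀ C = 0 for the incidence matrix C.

y = (P0:2, P1:3, P2:2, P3:3)

Incidence matrix C (rows=places, cols=transitions):
       t0   t1   t2   t3   t4   t5
   P0   3   -4   -3   -2   -3    3
   P1   0    0    4    0    0    0
   P2  -3    4    0   -4    3    0
   P3   0    0   -2    4    0   -2

Candidate y = [2, 3, 2, 3]; check y·C column-wise:
  col t0: 2·3 + 3·0 + 2·-3 + 3·0 = 0
  col t1: 2·-4 + 3·0 + 2·4 + 3·0 = 0
  col t2: 2·-3 + 3·4 + 2·0 + 3·-2 = 0
  col t3: 2·-2 + 3·0 + 2·-4 + 3·4 = 0
  col t4: 2·-3 + 3·0 + 2·3 + 3·0 = 0
  col t5: 2·3 + 3·0 + 2·0 + 3·-2 = 0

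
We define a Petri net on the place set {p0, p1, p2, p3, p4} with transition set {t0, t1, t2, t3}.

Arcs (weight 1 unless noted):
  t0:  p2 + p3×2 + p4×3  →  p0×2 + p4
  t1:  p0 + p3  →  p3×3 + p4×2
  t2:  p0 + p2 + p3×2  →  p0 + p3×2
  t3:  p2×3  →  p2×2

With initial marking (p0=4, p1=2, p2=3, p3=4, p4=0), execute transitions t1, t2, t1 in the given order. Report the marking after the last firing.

(p0=2, p1=2, p2=2, p3=8, p4=4)

step 1: fire t1:  (p0=4, p1=2, p2=3, p3=4, p4=0) → (p0=3, p1=2, p2=3, p3=6, p4=2)
step 2: fire t2:  (p0=3, p1=2, p2=3, p3=6, p4=2) → (p0=3, p1=2, p2=2, p3=6, p4=2)
step 3: fire t1:  (p0=3, p1=2, p2=2, p3=6, p4=2) → (p0=2, p1=2, p2=2, p3=8, p4=4)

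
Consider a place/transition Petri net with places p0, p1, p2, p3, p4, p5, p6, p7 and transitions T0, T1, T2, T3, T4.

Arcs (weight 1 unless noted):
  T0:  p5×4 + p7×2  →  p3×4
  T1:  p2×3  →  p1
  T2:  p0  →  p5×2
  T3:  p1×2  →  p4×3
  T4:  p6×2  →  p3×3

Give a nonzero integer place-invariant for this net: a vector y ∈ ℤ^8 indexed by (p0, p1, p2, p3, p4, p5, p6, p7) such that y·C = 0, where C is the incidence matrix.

y = (p0:0, p1:3, p2:1, p3:0, p4:2, p5:0, p6:0, p7:0)

Incidence matrix C (rows=places, cols=transitions):
       T0   T1   T2   T3   T4
   p0   0    0   -1    0    0
   p1   0    1    0   -2    0
   p2   0   -3    0    0    0
   p3   4    0    0    0    3
   p4   0    0    0    3    0
   p5  -4    0    2    0    0
   p6   0    0    0    0   -2
   p7  -2    0    0    0    0

Candidate y = [0, 3, 1, 0, 2, 0, 0, 0]; check y·C column-wise:
  col T0: 3·0 + 1·0 + 0·4 + 2·0 + 0·-4 + 0·-2 = 0
  col T1: 3·1 + 1·-3 + 2·0 = 0
  col T2: 0·-1 + 3·0 + 1·0 + 2·0 + 0·2 = 0
  col T3: 3·-2 + 1·0 + 2·3 = 0
  col T4: 3·0 + 1·0 + 0·3 + 2·0 + 0·-2 = 0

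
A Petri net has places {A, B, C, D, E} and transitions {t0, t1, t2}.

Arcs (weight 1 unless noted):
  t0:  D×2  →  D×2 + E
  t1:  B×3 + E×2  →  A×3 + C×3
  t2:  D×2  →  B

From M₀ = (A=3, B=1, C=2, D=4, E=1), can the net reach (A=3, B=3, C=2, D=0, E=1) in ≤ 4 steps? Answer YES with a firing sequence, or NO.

step 1: fire t2:  (A=3, B=1, C=2, D=4, E=1) → (A=3, B=2, C=2, D=2, E=1)
step 2: fire t2:  (A=3, B=2, C=2, D=2, E=1) → (A=3, B=3, C=2, D=0, E=1)

YES — reachable via ⟨t2, t2⟩ (2 firings)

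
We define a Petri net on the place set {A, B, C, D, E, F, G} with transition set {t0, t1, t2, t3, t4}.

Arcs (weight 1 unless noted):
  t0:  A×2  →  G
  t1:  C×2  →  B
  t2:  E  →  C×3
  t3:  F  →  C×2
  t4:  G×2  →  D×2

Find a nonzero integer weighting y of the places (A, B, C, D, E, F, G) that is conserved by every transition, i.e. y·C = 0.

y = (A:0, B:2, C:1, D:0, E:3, F:2, G:0)

Incidence matrix C (rows=places, cols=transitions):
       t0   t1   t2   t3   t4
    A  -2    0    0    0    0
    B   0    1    0    0    0
    C   0   -2    3    2    0
    D   0    0    0    0    2
    E   0    0   -1    0    0
    F   0    0    0   -1    0
    G   1    0    0    0   -2

Candidate y = [0, 2, 1, 0, 3, 2, 0]; check y·C column-wise:
  col t0: 0·-2 + 2·0 + 1·0 + 3·0 + 2·0 + 0·1 = 0
  col t1: 2·1 + 1·-2 + 3·0 + 2·0 = 0
  col t2: 2·0 + 1·3 + 3·-1 + 2·0 = 0
  col t3: 2·0 + 1·2 + 3·0 + 2·-1 = 0
  col t4: 2·0 + 1·0 + 0·2 + 3·0 + 2·0 + 0·-2 = 0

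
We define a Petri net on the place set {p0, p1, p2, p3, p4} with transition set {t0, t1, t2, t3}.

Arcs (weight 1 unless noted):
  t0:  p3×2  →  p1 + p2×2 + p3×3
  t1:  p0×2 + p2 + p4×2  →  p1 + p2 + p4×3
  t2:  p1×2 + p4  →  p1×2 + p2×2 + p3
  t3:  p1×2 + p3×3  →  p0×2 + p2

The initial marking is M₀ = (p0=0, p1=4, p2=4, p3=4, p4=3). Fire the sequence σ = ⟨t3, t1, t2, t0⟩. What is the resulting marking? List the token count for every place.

step 1: fire t3:  (p0=0, p1=4, p2=4, p3=4, p4=3) → (p0=2, p1=2, p2=5, p3=1, p4=3)
step 2: fire t1:  (p0=2, p1=2, p2=5, p3=1, p4=3) → (p0=0, p1=3, p2=5, p3=1, p4=4)
step 3: fire t2:  (p0=0, p1=3, p2=5, p3=1, p4=4) → (p0=0, p1=3, p2=7, p3=2, p4=3)
step 4: fire t0:  (p0=0, p1=3, p2=7, p3=2, p4=3) → (p0=0, p1=4, p2=9, p3=3, p4=3)

(p0=0, p1=4, p2=9, p3=3, p4=3)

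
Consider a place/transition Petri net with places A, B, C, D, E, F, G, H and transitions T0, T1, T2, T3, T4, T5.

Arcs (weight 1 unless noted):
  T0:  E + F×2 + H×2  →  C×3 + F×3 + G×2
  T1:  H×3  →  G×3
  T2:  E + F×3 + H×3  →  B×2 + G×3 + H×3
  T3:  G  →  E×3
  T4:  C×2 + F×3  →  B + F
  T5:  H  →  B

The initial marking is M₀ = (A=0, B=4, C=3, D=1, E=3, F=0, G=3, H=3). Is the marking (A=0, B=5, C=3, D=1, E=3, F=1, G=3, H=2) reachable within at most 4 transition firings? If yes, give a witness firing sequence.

NO — not reachable within 4 firings

depth 0: 1 marking
depth 1: 4 markings reached so far
depth 2: 8 markings reached so far
depth 3: 13 markings reached so far
depth 4: 17 markings reached so far
target is not among the 17 markings reachable within 4 steps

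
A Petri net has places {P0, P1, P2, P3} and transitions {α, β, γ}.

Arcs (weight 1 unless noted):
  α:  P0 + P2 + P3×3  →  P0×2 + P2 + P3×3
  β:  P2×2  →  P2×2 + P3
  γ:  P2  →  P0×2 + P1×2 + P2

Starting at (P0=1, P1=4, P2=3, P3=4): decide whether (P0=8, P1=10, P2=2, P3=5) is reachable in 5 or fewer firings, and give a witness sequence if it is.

depth 0: 1 marking
depth 1: 4 markings reached so far
depth 2: 10 markings reached so far
depth 3: 20 markings reached so far
depth 4: 35 markings reached so far
depth 5: 56 markings reached so far
target is not among the 56 markings reachable within 5 steps

NO — not reachable within 5 firings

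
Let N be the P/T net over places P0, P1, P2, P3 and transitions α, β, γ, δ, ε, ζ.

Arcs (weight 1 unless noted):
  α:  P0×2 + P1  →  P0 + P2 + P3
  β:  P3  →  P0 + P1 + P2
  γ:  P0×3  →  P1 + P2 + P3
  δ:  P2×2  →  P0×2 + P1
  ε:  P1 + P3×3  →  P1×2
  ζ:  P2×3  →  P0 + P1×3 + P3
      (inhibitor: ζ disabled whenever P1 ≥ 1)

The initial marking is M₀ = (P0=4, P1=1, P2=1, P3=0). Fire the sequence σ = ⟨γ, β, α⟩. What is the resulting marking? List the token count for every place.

(P0=1, P1=2, P2=4, P3=1)

step 1: fire γ:  (P0=4, P1=1, P2=1, P3=0) → (P0=1, P1=2, P2=2, P3=1)
step 2: fire β:  (P0=1, P1=2, P2=2, P3=1) → (P0=2, P1=3, P2=3, P3=0)
step 3: fire α:  (P0=2, P1=3, P2=3, P3=0) → (P0=1, P1=2, P2=4, P3=1)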